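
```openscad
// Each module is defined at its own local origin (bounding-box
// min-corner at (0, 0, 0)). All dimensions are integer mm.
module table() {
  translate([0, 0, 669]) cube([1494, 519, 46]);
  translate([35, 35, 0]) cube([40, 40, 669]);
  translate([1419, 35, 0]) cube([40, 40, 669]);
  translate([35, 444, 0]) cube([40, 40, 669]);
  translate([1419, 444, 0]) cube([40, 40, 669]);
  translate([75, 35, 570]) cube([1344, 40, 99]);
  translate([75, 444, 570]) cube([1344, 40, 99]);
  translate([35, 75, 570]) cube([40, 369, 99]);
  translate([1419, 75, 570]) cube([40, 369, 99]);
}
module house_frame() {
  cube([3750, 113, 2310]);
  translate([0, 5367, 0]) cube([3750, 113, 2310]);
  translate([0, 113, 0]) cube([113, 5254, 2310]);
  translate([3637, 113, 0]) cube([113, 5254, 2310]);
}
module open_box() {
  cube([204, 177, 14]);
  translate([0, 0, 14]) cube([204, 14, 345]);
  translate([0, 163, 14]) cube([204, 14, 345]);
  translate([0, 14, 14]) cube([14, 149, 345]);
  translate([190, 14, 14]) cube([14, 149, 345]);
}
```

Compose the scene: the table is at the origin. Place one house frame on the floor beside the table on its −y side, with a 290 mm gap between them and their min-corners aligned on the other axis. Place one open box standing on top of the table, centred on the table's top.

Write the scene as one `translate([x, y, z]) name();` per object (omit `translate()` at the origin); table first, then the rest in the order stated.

table();
translate([0, -5770, 0]) house_frame();
translate([645, 171, 715]) open_box();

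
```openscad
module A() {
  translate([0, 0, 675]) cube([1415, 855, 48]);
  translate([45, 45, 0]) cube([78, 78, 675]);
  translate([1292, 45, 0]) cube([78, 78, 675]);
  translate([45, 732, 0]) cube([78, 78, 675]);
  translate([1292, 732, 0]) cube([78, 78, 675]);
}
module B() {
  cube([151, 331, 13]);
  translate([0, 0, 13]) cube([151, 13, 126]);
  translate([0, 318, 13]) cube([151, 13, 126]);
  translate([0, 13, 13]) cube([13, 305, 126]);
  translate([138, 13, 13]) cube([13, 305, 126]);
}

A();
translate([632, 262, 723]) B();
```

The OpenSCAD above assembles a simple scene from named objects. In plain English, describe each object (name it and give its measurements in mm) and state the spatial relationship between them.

A is a rectangular dining table. The top is 1415×855×48 mm with its upper surface at z = 723 mm. It stands on four 78×78 mm square legs, each inset 45 mm from the nearest pair of top edges, running from the floor to the underside of the top.

B is an open-topped rectangular box: outside dimensions 151×331×139 mm, with a uniform wall and base thickness of 13 mm. The base is a full 151×331 slab on the floor; four walls sit on top of the base. The front and back walls (the −y and +y sides) span the full width; the two side walls fit between them.

The open box is on top of the table, centred.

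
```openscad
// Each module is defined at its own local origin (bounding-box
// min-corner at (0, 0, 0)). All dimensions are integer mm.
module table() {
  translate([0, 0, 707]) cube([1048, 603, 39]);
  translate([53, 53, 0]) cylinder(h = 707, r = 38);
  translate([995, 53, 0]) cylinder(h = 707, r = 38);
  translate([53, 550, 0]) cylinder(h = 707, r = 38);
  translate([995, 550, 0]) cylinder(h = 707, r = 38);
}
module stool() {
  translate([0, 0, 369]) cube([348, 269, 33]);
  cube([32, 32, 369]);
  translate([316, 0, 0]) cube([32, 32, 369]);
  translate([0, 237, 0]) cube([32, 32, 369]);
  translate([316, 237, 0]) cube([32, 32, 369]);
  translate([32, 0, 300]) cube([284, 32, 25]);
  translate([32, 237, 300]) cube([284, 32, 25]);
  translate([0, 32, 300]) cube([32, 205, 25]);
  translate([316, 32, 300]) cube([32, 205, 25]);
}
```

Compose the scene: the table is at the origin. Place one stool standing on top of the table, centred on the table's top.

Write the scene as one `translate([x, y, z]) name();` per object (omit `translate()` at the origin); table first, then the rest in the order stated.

table();
translate([350, 167, 746]) stool();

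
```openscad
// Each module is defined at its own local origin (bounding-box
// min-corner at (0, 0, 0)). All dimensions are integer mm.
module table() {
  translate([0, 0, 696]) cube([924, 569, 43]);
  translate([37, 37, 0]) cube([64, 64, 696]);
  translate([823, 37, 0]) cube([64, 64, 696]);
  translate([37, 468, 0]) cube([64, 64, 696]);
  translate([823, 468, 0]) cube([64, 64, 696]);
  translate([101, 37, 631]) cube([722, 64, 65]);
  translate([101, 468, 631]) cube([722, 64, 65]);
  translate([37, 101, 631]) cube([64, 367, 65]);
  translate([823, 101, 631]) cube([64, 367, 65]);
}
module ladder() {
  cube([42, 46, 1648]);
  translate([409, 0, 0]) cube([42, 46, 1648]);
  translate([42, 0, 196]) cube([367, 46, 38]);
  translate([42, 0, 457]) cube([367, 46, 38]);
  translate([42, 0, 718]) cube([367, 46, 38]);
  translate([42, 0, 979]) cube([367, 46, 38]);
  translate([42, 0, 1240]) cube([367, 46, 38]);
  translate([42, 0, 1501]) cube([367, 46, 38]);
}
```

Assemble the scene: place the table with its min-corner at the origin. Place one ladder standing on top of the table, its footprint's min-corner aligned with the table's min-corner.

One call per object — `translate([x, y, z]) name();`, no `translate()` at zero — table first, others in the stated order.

table();
translate([0, 0, 739]) ladder();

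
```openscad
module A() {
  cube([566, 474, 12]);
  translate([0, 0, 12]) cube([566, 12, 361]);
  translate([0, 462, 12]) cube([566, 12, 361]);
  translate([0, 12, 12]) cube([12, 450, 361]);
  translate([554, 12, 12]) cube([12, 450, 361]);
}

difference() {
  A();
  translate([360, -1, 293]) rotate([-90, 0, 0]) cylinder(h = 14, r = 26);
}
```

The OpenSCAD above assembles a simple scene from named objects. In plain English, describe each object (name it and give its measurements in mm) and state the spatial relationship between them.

A is an open storage box with external size 566×474×373 mm and wall thickness 12 mm (the base is also 12 mm thick). The base covers the whole footprint; the four walls stand on the base, with the y-facing walls full-width and the x-facing walls fitting between their inner faces.

The open box has a circular hole of radius 26 mm through its front wall, centred at (x = 360, z = 293).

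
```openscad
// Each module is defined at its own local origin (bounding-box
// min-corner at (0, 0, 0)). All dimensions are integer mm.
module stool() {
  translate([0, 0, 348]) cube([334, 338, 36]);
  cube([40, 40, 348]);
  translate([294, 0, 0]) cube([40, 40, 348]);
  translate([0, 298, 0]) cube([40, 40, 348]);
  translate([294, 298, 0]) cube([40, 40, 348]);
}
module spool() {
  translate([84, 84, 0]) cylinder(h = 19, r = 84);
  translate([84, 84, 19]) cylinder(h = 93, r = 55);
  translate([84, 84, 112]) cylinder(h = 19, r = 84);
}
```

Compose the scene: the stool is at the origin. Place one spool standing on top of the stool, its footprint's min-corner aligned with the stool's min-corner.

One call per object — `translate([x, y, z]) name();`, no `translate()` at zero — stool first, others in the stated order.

stool();
translate([0, 0, 384]) spool();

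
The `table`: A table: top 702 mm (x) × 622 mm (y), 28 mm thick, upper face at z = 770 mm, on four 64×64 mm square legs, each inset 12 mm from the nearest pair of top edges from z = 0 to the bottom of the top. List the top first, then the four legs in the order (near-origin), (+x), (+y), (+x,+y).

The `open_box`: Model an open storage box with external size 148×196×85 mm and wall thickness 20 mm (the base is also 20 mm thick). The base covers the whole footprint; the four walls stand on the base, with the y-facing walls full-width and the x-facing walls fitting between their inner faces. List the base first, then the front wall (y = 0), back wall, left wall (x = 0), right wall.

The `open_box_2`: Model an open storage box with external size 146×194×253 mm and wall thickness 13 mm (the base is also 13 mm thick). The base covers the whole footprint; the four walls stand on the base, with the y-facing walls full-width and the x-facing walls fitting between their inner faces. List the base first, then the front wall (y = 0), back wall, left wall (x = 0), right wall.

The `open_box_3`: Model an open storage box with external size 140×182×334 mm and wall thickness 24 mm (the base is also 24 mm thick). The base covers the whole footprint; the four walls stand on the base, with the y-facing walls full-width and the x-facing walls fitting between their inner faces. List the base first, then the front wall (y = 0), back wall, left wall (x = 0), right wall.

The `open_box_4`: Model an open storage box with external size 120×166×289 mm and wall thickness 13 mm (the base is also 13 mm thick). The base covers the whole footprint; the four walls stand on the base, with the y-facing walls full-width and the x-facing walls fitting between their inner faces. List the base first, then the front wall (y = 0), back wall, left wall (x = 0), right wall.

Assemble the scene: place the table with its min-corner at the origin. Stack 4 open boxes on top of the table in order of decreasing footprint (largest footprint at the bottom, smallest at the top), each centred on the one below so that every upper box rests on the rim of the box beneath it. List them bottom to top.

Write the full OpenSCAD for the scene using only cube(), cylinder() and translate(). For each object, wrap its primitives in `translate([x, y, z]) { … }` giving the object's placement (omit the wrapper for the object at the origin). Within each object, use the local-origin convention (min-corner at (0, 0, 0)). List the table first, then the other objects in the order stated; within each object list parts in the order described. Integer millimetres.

translate([0, 0, 742]) cube([702, 622, 28]);
translate([12, 12, 0]) cube([64, 64, 742]);
translate([626, 12, 0]) cube([64, 64, 742]);
translate([12, 546, 0]) cube([64, 64, 742]);
translate([626, 546, 0]) cube([64, 64, 742]);
translate([277, 213, 770]) {
  cube([148, 196, 20]);
  translate([0, 0, 20]) cube([148, 20, 65]);
  translate([0, 176, 20]) cube([148, 20, 65]);
  translate([0, 20, 20]) cube([20, 156, 65]);
  translate([128, 20, 20]) cube([20, 156, 65]);
}
translate([278, 214, 855]) {
  cube([146, 194, 13]);
  translate([0, 0, 13]) cube([146, 13, 240]);
  translate([0, 181, 13]) cube([146, 13, 240]);
  translate([0, 13, 13]) cube([13, 168, 240]);
  translate([133, 13, 13]) cube([13, 168, 240]);
}
translate([281, 220, 1108]) {
  cube([140, 182, 24]);
  translate([0, 0, 24]) cube([140, 24, 310]);
  translate([0, 158, 24]) cube([140, 24, 310]);
  translate([0, 24, 24]) cube([24, 134, 310]);
  translate([116, 24, 24]) cube([24, 134, 310]);
}
translate([291, 228, 1442]) {
  cube([120, 166, 13]);
  translate([0, 0, 13]) cube([120, 13, 276]);
  translate([0, 153, 13]) cube([120, 13, 276]);
  translate([0, 13, 13]) cube([13, 140, 276]);
  translate([107, 13, 13]) cube([13, 140, 276]);
}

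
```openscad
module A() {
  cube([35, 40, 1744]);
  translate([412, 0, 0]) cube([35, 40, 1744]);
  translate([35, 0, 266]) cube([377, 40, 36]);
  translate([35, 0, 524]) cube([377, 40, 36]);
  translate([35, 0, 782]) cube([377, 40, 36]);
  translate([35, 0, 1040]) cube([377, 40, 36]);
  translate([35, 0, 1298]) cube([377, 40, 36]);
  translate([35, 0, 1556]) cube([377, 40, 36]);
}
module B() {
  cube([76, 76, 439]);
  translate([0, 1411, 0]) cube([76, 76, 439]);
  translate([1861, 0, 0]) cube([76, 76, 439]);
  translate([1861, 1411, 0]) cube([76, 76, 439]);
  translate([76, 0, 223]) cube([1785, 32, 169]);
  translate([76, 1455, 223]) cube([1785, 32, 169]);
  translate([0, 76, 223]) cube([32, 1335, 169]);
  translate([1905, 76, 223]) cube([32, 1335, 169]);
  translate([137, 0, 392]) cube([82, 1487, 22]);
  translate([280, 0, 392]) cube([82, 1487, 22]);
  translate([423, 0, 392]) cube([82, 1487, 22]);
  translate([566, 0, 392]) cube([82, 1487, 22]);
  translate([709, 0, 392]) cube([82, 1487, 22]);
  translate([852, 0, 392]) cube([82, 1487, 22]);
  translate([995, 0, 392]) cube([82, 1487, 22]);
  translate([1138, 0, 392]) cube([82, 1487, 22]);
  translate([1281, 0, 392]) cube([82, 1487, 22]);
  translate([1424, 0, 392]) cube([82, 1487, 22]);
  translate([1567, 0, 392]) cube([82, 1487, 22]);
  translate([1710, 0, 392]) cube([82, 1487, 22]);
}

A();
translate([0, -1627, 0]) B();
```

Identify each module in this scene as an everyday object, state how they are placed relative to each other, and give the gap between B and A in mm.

The bed frame's nearest face is 140 mm from the ladder's −y face.

A is a ladder. B is a bed frame. The bed frame is on the floor beside the ladder on its −y side. The gap between the bed frame and the ladder is 140 mm.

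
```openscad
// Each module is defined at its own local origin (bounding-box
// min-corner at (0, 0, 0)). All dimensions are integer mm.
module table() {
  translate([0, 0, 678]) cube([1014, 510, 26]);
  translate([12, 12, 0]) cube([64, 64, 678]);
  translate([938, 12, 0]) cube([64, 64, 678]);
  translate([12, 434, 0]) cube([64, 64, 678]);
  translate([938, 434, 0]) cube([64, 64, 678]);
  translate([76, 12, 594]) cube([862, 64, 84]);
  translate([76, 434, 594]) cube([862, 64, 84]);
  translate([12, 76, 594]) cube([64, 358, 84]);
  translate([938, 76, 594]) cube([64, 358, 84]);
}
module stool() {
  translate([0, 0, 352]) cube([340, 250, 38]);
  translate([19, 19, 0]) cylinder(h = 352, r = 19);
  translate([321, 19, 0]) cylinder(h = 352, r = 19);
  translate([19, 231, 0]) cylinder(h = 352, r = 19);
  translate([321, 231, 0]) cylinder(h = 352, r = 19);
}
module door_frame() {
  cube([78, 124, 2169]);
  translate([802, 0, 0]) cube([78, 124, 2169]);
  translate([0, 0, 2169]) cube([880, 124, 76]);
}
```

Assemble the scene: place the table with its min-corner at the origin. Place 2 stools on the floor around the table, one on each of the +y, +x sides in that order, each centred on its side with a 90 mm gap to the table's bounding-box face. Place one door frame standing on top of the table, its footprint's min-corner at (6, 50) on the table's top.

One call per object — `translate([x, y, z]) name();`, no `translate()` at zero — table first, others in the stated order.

table();
translate([337, 600, 0]) stool();
translate([1104, 130, 0]) stool();
translate([6, 50, 704]) door_frame();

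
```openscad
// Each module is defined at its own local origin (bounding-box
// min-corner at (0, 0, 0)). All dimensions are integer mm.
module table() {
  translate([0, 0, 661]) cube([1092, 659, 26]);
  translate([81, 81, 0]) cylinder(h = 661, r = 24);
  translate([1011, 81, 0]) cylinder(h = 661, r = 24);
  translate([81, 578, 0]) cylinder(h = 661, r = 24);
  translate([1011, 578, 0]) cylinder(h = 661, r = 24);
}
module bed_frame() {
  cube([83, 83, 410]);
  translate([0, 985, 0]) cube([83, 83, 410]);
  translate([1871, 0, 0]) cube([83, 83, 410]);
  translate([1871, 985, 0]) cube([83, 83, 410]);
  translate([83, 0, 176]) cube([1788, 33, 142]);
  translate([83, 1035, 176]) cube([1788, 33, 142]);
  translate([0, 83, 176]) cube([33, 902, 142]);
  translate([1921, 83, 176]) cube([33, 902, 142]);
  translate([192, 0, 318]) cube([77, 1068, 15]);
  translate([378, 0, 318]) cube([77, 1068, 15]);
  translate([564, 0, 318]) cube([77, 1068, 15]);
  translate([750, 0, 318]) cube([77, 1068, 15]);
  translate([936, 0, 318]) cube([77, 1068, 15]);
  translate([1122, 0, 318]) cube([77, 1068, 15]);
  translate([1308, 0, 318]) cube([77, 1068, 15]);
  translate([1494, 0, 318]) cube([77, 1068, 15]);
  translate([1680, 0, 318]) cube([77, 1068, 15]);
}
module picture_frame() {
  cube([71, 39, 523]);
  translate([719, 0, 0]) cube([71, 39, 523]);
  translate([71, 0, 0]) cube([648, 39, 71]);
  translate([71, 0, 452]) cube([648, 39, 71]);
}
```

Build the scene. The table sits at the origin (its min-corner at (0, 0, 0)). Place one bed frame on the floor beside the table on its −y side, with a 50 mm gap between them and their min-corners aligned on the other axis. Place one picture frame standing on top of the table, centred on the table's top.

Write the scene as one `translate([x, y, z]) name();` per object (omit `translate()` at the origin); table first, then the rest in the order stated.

table();
translate([0, -1118, 0]) bed_frame();
translate([151, 310, 687]) picture_frame();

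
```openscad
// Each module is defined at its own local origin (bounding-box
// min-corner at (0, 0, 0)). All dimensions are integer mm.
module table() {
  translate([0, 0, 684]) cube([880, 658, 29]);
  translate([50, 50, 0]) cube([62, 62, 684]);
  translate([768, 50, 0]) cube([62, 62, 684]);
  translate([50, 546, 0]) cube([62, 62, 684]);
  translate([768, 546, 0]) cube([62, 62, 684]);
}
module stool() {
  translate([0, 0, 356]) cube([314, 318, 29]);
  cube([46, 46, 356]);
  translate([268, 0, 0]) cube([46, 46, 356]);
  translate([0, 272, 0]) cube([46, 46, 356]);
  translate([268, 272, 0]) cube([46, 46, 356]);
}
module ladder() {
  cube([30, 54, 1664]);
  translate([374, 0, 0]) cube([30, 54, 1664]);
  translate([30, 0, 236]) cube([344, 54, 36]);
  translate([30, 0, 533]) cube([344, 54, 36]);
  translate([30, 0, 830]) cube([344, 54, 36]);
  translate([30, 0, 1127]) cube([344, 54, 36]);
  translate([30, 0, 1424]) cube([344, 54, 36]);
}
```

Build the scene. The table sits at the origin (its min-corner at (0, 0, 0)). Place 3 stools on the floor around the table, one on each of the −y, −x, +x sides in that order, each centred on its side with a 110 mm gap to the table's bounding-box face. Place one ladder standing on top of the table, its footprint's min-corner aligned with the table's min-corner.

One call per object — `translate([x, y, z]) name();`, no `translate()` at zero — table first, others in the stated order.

table();
translate([283, -428, 0]) stool();
translate([-424, 170, 0]) stool();
translate([990, 170, 0]) stool();
translate([0, 0, 713]) ladder();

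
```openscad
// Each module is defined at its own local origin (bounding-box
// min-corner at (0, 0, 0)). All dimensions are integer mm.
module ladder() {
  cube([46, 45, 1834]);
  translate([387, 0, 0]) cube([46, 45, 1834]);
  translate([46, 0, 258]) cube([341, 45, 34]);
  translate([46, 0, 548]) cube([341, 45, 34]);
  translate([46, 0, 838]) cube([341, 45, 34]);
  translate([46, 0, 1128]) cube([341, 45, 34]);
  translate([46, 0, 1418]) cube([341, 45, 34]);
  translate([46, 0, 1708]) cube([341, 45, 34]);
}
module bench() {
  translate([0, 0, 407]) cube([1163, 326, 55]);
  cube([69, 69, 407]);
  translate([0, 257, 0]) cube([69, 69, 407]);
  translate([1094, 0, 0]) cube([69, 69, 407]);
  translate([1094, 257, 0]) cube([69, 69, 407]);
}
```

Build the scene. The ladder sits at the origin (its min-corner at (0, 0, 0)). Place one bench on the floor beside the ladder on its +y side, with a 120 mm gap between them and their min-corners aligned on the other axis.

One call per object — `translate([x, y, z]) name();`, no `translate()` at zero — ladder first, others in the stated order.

ladder();
translate([0, 165, 0]) bench();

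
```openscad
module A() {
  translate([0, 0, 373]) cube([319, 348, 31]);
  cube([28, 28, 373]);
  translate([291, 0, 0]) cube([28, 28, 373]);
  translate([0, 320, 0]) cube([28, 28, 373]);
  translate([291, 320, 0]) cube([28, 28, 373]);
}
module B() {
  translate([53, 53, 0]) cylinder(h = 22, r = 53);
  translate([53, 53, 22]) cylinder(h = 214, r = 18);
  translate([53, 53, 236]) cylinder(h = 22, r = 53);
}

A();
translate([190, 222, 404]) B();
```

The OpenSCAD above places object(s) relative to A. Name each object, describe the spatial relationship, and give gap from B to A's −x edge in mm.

The spool's min-x is at 190; the stool's min-x is 0; gap = 190 mm.

A is a stool. B is a spool. The spool is on top of the stool. The gap from the spool to the stool's −x edge is 190 mm.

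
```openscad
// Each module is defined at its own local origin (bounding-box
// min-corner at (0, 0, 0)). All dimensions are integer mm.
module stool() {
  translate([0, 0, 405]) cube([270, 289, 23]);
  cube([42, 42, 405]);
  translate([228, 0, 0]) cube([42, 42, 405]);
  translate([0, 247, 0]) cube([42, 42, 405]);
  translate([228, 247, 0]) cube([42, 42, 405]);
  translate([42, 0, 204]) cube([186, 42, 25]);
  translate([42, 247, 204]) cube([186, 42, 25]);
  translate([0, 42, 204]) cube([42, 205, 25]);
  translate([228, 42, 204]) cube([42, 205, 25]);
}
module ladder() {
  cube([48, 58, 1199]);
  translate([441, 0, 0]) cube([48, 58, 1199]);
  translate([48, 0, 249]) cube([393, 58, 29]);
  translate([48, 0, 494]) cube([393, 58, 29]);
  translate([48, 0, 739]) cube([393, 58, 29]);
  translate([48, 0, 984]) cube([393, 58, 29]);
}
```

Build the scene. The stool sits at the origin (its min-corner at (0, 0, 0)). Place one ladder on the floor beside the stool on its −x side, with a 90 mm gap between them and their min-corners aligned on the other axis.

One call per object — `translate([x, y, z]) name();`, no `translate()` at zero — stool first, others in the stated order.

stool();
translate([-579, 0, 0]) ladder();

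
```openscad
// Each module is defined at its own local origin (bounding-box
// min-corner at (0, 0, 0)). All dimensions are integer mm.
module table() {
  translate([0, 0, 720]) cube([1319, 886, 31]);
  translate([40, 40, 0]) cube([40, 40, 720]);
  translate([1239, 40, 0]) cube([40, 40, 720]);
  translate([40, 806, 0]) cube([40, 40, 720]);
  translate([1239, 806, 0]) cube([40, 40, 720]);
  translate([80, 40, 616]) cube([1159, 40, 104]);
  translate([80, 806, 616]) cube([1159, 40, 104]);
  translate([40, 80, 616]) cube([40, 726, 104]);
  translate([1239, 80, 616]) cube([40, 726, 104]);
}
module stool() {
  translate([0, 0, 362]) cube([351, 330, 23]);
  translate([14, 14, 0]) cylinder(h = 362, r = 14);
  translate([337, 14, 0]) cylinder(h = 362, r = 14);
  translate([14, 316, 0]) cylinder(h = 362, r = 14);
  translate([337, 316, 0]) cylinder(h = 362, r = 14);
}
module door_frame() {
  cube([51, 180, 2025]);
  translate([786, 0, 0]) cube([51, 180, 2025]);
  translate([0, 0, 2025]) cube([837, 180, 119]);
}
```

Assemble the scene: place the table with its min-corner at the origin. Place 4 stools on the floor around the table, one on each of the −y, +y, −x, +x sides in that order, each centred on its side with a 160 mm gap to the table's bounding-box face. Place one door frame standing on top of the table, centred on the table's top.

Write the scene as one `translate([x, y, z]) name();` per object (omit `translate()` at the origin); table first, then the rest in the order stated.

table();
translate([484, -490, 0]) stool();
translate([484, 1046, 0]) stool();
translate([-511, 278, 0]) stool();
translate([1479, 278, 0]) stool();
translate([241, 353, 751]) door_frame();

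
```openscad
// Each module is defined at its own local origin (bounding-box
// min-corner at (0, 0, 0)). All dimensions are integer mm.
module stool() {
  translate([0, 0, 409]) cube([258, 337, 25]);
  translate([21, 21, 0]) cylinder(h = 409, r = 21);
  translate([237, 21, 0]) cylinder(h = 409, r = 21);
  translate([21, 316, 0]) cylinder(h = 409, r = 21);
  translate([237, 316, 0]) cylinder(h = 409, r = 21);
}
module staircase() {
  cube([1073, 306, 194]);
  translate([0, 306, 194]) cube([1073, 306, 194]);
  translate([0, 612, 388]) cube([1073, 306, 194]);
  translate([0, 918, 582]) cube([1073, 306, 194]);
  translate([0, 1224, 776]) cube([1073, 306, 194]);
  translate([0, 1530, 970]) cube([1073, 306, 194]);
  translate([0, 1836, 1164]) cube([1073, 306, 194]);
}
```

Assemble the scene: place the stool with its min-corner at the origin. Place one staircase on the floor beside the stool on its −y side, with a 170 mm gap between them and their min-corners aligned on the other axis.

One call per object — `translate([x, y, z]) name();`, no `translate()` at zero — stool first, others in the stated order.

stool();
translate([0, -2312, 0]) staircase();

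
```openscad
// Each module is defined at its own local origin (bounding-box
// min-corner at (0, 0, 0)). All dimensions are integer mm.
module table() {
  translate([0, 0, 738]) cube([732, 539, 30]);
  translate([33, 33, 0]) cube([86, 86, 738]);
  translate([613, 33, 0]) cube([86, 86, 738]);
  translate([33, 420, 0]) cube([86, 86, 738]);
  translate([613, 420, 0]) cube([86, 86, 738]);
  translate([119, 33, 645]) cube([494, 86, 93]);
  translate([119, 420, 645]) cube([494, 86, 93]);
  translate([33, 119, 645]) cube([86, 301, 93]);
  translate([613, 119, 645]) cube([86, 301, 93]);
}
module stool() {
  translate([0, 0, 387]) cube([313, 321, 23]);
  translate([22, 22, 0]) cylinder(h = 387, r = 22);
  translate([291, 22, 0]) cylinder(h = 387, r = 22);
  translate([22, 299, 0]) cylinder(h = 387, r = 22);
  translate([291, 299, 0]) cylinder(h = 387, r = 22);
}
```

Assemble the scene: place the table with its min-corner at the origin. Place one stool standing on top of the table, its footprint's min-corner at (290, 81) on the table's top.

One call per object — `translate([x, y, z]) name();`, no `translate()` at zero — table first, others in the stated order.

table();
translate([290, 81, 768]) stool();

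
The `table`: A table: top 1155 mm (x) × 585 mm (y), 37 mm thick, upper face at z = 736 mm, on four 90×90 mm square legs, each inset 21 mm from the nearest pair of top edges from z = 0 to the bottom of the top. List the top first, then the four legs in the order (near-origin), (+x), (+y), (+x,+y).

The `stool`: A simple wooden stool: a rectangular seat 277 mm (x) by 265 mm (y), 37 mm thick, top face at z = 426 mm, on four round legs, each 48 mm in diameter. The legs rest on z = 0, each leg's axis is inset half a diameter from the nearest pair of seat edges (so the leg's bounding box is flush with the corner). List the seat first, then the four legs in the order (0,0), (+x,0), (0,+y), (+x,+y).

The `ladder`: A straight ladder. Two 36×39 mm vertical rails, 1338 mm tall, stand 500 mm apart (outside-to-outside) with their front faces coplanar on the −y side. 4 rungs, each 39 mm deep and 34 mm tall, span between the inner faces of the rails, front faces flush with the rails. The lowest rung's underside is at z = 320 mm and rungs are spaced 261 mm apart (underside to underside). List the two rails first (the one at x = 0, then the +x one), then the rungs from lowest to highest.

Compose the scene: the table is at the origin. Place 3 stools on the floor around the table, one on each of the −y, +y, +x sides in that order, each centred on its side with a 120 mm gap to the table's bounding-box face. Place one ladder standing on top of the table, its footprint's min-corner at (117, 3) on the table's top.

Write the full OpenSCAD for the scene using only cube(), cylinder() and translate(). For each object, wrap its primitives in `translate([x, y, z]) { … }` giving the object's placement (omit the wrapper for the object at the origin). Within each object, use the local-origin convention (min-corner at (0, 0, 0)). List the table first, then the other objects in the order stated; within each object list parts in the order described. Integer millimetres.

translate([0, 0, 699]) cube([1155, 585, 37]);
translate([21, 21, 0]) cube([90, 90, 699]);
translate([1044, 21, 0]) cube([90, 90, 699]);
translate([21, 474, 0]) cube([90, 90, 699]);
translate([1044, 474, 0]) cube([90, 90, 699]);
translate([439, -385, 0]) {
  translate([0, 0, 389]) cube([277, 265, 37]);
  translate([24, 24, 0]) cylinder(h = 389, r = 24);
  translate([253, 24, 0]) cylinder(h = 389, r = 24);
  translate([24, 241, 0]) cylinder(h = 389, r = 24);
  translate([253, 241, 0]) cylinder(h = 389, r = 24);
}
translate([439, 705, 0]) {
  translate([0, 0, 389]) cube([277, 265, 37]);
  translate([24, 24, 0]) cylinder(h = 389, r = 24);
  translate([253, 24, 0]) cylinder(h = 389, r = 24);
  translate([24, 241, 0]) cylinder(h = 389, r = 24);
  translate([253, 241, 0]) cylinder(h = 389, r = 24);
}
translate([1275, 160, 0]) {
  translate([0, 0, 389]) cube([277, 265, 37]);
  translate([24, 24, 0]) cylinder(h = 389, r = 24);
  translate([253, 24, 0]) cylinder(h = 389, r = 24);
  translate([24, 241, 0]) cylinder(h = 389, r = 24);
  translate([253, 241, 0]) cylinder(h = 389, r = 24);
}
translate([117, 3, 736]) {
  cube([36, 39, 1338]);
  translate([464, 0, 0]) cube([36, 39, 1338]);
  translate([36, 0, 320]) cube([428, 39, 34]);
  translate([36, 0, 581]) cube([428, 39, 34]);
  translate([36, 0, 842]) cube([428, 39, 34]);
  translate([36, 0, 1103]) cube([428, 39, 34]);
}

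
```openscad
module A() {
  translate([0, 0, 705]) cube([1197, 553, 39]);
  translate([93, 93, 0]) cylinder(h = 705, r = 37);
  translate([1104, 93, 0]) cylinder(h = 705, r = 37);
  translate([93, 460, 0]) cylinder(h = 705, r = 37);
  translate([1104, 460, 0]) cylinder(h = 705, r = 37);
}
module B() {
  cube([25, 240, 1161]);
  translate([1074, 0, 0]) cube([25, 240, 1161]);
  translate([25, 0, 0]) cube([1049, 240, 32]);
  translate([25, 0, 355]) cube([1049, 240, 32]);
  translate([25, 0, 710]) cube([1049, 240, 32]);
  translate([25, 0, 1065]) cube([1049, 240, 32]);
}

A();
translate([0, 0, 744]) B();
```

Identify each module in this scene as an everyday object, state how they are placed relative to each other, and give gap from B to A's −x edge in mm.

The bookshelf's min-x is at 0; the table's min-x is 0; gap = 0 mm.

A is a table. B is a bookshelf. The bookshelf is on top of the table. The gap from the bookshelf to the table's −x edge is 0 mm.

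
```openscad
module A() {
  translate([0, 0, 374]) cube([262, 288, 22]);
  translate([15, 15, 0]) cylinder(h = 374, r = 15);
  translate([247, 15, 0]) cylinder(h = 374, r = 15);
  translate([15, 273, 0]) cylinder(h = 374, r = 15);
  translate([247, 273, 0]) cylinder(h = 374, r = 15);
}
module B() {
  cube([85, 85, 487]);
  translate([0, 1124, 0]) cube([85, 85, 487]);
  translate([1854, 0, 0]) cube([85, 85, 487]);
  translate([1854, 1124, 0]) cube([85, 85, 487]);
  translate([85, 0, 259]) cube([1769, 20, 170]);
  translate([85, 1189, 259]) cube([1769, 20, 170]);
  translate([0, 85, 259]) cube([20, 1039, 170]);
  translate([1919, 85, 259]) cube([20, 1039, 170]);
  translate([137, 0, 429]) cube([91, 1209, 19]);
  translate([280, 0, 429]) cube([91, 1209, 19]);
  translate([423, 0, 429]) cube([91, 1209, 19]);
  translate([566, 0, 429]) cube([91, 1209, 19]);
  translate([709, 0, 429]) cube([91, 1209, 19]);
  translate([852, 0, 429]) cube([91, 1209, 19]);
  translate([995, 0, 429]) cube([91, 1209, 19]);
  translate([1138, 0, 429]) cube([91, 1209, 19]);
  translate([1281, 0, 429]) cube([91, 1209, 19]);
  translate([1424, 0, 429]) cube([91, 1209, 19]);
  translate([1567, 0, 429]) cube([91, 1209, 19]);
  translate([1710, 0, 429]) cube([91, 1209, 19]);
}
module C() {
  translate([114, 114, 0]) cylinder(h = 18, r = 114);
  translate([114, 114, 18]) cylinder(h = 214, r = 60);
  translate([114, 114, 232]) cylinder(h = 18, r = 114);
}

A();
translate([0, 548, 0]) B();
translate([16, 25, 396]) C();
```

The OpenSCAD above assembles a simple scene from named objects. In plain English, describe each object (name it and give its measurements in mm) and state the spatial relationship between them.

A is a simple wooden stool: a rectangular seat 262 mm (x) by 288 mm (y), 22 mm thick, top face at z = 396 mm, on four round legs, each 30 mm in diameter. The legs rest on z = 0, each leg's axis is inset half a diameter from the nearest pair of seat edges (so the leg's bounding box is flush with the corner).

B is a bed frame 1939 mm long (x) by 1209 mm wide (y). Four 85×85 mm corner posts, 487 mm tall, at the corners of the footprint. Four rails of 20 mm thickness and 170 mm height run between adjacent posts with their undersides at z = 259 mm, their outer faces flush with the outside of the frame (the two x-running rails run between the posts' inner faces; the two y-running rails run between the posts' inner faces). 12 slats, each 91 mm wide (x) and 19 mm thick, lie across the top of the two x-running rails, running the full 1209 mm width of the frame in y; the slats are evenly spaced along x between the inner faces of the end posts with equal gaps (rounded down to the nearest mm) at the −x end and between each pair — any rounding remainder accumulates at the +x end.

C is a spool: two coaxial disc flanges of radius 114 mm and thickness 18 mm, joined by a core cylinder of radius 60 mm and height 214 mm. The lower flange rests on z = 0 and the three cylinders share a vertical axis.

The bed frame is on the floor beside the stool on its +y side. The spool is on top of the stool.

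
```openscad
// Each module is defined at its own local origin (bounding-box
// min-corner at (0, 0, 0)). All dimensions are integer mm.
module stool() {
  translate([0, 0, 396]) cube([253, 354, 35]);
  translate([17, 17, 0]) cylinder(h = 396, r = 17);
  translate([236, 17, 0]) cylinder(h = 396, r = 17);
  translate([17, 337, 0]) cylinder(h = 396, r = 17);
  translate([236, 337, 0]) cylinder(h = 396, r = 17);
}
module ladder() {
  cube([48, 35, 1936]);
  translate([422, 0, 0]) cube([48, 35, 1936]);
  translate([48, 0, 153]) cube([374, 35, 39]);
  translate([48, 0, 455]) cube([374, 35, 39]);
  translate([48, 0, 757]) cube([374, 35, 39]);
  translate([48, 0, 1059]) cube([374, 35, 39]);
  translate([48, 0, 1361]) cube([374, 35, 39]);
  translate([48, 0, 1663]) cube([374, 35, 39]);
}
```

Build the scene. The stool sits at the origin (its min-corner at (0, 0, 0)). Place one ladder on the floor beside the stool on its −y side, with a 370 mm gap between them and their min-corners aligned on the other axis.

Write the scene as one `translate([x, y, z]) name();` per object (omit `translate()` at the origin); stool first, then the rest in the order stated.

stool();
translate([0, -405, 0]) ladder();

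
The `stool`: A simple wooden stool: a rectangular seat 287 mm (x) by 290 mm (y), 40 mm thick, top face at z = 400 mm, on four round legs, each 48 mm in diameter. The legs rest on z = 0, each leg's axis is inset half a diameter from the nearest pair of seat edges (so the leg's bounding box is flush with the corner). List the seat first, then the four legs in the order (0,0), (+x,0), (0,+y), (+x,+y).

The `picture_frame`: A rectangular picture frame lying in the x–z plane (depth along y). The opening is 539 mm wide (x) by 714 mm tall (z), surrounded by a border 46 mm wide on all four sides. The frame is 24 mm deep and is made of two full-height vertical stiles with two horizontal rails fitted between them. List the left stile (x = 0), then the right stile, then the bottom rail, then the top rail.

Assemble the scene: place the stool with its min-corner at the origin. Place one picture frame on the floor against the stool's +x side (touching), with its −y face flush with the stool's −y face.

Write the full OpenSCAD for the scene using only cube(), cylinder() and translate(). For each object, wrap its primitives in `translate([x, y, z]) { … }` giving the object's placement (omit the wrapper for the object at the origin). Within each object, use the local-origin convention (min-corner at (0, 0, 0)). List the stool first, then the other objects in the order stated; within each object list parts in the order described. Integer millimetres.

translate([0, 0, 360]) cube([287, 290, 40]);
translate([24, 24, 0]) cylinder(h = 360, r = 24);
translate([263, 24, 0]) cylinder(h = 360, r = 24);
translate([24, 266, 0]) cylinder(h = 360, r = 24);
translate([263, 266, 0]) cylinder(h = 360, r = 24);
translate([287, 0, 0]) {
  cube([46, 24, 806]);
  translate([585, 0, 0]) cube([46, 24, 806]);
  translate([46, 0, 0]) cube([539, 24, 46]);
  translate([46, 0, 760]) cube([539, 24, 46]);
}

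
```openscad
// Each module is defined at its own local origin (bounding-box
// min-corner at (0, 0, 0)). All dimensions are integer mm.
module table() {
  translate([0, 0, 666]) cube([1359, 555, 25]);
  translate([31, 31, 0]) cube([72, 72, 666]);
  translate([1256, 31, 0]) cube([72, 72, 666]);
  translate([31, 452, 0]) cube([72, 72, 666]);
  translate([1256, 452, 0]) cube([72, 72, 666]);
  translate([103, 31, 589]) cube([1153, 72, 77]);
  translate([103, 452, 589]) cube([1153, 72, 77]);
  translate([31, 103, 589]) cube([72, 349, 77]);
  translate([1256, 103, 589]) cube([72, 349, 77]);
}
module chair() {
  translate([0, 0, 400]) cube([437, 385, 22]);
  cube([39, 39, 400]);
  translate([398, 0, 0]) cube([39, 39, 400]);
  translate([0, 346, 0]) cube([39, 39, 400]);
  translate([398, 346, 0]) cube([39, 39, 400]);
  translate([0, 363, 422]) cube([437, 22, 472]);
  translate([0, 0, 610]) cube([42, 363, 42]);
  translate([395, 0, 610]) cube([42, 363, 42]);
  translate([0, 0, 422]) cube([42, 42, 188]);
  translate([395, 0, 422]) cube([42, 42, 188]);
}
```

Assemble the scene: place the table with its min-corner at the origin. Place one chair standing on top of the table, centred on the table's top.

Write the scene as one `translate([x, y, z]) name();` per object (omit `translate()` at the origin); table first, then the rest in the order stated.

table();
translate([461, 85, 691]) chair();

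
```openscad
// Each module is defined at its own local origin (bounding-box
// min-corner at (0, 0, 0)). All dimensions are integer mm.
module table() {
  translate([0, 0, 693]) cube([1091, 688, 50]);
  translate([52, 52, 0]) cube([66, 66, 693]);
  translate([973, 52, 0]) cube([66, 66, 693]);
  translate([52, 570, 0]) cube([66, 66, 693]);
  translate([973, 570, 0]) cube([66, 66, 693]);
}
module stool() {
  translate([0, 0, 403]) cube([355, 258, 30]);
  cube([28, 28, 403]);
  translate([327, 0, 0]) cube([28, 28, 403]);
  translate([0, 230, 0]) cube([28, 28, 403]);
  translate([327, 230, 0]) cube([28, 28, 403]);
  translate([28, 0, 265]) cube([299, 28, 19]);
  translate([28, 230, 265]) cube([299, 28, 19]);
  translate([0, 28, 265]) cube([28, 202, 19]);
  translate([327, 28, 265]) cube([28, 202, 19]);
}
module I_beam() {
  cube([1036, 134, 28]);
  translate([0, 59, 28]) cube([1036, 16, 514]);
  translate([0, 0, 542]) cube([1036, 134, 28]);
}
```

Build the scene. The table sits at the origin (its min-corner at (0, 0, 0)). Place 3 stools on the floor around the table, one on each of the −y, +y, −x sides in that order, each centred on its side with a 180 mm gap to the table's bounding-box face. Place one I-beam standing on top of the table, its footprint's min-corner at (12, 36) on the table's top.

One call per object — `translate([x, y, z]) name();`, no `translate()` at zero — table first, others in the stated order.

table();
translate([368, -438, 0]) stool();
translate([368, 868, 0]) stool();
translate([-535, 215, 0]) stool();
translate([12, 36, 743]) I_beam();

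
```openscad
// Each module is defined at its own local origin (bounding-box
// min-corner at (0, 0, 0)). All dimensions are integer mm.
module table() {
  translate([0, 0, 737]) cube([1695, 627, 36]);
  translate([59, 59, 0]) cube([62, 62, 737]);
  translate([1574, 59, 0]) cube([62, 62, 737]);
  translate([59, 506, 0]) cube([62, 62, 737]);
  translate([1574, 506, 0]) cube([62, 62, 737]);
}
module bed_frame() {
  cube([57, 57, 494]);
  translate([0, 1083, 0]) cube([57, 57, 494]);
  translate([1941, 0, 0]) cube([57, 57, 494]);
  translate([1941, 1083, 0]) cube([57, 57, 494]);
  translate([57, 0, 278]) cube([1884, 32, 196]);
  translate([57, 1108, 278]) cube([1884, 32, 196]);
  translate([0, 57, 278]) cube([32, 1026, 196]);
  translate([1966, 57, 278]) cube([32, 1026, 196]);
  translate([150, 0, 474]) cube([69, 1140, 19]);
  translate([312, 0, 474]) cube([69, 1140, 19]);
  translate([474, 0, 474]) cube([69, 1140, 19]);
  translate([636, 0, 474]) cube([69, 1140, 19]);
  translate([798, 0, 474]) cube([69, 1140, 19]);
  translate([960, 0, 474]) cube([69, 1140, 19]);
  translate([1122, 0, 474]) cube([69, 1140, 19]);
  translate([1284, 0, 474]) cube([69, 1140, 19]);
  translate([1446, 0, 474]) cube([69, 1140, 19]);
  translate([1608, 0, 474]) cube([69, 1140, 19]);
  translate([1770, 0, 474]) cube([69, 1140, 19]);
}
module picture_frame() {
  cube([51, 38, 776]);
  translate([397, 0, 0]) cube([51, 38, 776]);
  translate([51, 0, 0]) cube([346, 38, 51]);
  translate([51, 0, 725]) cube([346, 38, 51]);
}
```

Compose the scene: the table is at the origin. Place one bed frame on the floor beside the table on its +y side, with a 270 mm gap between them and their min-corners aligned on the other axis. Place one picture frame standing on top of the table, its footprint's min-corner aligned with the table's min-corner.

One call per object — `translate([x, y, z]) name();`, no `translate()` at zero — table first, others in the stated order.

table();
translate([0, 897, 0]) bed_frame();
translate([0, 0, 773]) picture_frame();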